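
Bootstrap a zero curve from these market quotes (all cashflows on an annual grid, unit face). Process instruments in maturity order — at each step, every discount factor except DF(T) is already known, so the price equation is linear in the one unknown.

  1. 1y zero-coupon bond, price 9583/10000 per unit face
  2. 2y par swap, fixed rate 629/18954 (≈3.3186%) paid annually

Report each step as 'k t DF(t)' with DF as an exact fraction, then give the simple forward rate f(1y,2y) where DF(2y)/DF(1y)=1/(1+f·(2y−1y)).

1 1 9583/10000
2 2 9371/10000
f(1y,2y) = ((9583/10000)/(9371/10000) − 1)/(1) = 212/9371 ≈ 2.2623%

step 1 [1y] zero: DF = P = 9583/10000 ≈ 0.958300
step 2 [2y] swap r/1=629/18954: DF=(1 − 629/18954·(0.958300))/(1+629/18954) = 9371/10000 ≈ 0.937100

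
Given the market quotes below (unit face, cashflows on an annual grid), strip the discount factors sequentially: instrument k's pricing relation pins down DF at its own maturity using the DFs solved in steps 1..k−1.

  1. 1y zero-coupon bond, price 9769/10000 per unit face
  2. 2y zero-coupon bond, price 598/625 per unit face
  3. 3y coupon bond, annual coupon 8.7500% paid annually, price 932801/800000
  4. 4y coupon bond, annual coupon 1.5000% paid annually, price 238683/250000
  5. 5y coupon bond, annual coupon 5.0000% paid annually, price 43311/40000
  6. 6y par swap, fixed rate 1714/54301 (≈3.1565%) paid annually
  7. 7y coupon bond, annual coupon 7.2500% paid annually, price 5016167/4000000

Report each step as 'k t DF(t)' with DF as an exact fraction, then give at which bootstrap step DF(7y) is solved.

step 1 [1y] zero: DF = P = 9769/10000 ≈ 0.976900
step 2 [2y] zero: DF = P = 598/625 ≈ 0.956800
step 3 [3y] bond c/1=7/80: DF=(932801/800000 − 7/80·(0.976900+0.956800))/(1+7/80) = 4583/5000 ≈ 0.916600
step 4 [4y] bond c/1=3/200: DF=(238683/250000 − 3/200·(0.976900+0.956800+0.916600))/(1+3/200) = 1797/2000 ≈ 0.898500
step 5 [5y] bond c/1=1/20: DF=(43311/40000 − 1/20·(0.976900+0.956800+0.916600+0.898500))/(1+1/20) = 8527/10000 ≈ 0.852700
step 6 [6y] swap r/1=1714/54301: DF=(1 − 1714/54301·(0.976900+0.956800+0.916600+0.898500+0.852700))/(1+1714/54301) = 4143/5000 ≈ 0.828600
step 7 [7y] bond c/1=29/400: DF=(5016167/4000000 − 29/400·(0.976900+0.956800+0.916600+0.898500+0.852700+0.828600))/(1+29/400) = 4011/5000 ≈ 0.802200

1 1 9769/10000
2 2 598/625
3 3 4583/5000
4 4 1797/2000
5 5 8527/10000
6 6 4143/5000
7 7 4011/5000
DF(7y) is solved at step 7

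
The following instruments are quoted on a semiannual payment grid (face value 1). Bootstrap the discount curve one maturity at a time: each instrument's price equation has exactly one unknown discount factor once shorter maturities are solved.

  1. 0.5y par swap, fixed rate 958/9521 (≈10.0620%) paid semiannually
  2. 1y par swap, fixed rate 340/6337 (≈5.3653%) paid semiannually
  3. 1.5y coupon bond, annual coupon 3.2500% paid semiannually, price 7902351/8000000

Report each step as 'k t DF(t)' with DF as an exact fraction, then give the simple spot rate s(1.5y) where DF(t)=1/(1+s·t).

step 1 [0.5y] swap r/2=479/9521: DF=(1 − 479/9521·(0))/(1+479/9521) = 9521/10000 ≈ 0.952100
step 2 [1y] swap r/2=170/6337: DF=(1 − 170/6337·(0.952100))/(1+170/6337) = 949/1000 ≈ 0.949000
step 3 [1.5y] bond c/2=13/800: DF=(7902351/8000000 − 13/800·(0.952100+0.949000))/(1+13/800) = 1177/1250 ≈ 0.941600

1 1/2 9521/10000
2 1 949/1000
3 3/2 1177/1250
s(1.5y) = (1/(1177/1250) − 1)/(3/2) = 146/3531 ≈ 4.1348%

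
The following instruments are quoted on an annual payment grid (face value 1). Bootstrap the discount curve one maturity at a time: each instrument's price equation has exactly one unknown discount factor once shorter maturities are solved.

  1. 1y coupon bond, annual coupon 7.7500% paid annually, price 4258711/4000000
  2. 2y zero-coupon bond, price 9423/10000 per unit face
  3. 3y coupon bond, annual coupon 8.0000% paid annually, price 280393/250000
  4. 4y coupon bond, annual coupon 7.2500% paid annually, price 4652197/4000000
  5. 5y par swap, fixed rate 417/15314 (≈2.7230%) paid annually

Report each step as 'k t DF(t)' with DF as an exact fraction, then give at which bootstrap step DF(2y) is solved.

step 1 [1y] bond c/1=31/400: DF=(4258711/4000000 − 31/400·(0))/(1+31/400) = 9881/10000 ≈ 0.988100
step 2 [2y] zero: DF = P = 9423/10000 ≈ 0.942300
step 3 [3y] bond c/1=2/25: DF=(280393/250000 − 2/25·(0.988100+0.942300))/(1+2/25) = 1791/2000 ≈ 0.895500
step 4 [4y] bond c/1=29/400: DF=(4652197/4000000 − 29/400·(0.988100+0.942300+0.895500))/(1+29/400) = 4467/5000 ≈ 0.893400
step 5 [5y] swap r/1=417/15314: DF=(1 − 417/15314·(0.988100+0.942300+0.895500+0.893400))/(1+417/15314) = 8749/10000 ≈ 0.874900

1 1 9881/10000
2 2 9423/10000
3 3 1791/2000
4 4 4467/5000
5 5 8749/10000
DF(2y) is solved at step 2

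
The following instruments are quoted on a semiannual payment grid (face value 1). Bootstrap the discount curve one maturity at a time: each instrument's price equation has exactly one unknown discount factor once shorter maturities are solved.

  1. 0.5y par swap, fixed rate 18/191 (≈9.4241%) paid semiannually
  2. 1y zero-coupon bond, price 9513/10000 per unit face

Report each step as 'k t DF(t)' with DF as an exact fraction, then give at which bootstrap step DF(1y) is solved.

1 1/2 191/200
2 1 9513/10000
DF(1y) is solved at step 2

step 1 [0.5y] swap r/2=9/191: DF=(1 − 9/191·(0))/(1+9/191) = 191/200 ≈ 0.955000
step 2 [1y] zero: DF = P = 9513/10000 ≈ 0.951300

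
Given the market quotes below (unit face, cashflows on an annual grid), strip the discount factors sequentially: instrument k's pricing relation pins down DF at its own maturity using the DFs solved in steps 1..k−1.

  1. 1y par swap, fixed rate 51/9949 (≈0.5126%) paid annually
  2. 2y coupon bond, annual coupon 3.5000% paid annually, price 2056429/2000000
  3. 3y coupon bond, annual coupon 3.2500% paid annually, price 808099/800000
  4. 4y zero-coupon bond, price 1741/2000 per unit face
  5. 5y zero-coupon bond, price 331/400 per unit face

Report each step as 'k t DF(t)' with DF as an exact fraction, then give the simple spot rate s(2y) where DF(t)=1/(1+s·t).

1 1 9949/10000
2 2 4799/5000
3 3 573/625
4 4 1741/2000
5 5 331/400
s(2y) = (1/(4799/5000) − 1)/(2) = 201/9598 ≈ 2.0942%

step 1 [1y] swap r/1=51/9949: DF=(1 − 51/9949·(0))/(1+51/9949) = 9949/10000 ≈ 0.994900
step 2 [2y] bond c/1=7/200: DF=(2056429/2000000 − 7/200·(0.994900))/(1+7/200) = 4799/5000 ≈ 0.959800
step 3 [3y] bond c/1=13/400: DF=(808099/800000 − 13/400·(0.994900+0.959800))/(1+13/400) = 573/625 ≈ 0.916800
step 4 [4y] zero: DF = P = 1741/2000 ≈ 0.870500
step 5 [5y] zero: DF = P = 331/400 ≈ 0.827500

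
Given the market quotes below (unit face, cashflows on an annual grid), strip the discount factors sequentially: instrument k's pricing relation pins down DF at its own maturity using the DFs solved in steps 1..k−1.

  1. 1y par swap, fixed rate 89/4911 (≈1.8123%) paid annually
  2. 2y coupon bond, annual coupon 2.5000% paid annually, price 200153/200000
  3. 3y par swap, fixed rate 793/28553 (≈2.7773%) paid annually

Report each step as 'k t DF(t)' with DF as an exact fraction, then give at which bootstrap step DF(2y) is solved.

1 1 4911/5000
2 2 2381/2500
3 3 9207/10000
DF(2y) is solved at step 2

step 1 [1y] swap r/1=89/4911: DF=(1 − 89/4911·(0))/(1+89/4911) = 4911/5000 ≈ 0.982200
step 2 [2y] bond c/1=1/40: DF=(200153/200000 − 1/40·(0.982200))/(1+1/40) = 2381/2500 ≈ 0.952400
step 3 [3y] swap r/1=793/28553: DF=(1 − 793/28553·(0.982200+0.952400))/(1+793/28553) = 9207/10000 ≈ 0.920700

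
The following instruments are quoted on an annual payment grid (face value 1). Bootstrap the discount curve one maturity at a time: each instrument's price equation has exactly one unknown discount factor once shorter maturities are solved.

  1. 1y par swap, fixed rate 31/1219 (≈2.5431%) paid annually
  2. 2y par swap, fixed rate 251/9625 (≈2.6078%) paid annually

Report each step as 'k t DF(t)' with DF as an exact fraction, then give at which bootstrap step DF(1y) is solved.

1 1 1219/1250
2 2 4749/5000
DF(1y) is solved at step 1

step 1 [1y] swap r/1=31/1219: DF=(1 − 31/1219·(0))/(1+31/1219) = 1219/1250 ≈ 0.975200
step 2 [2y] swap r/1=251/9625: DF=(1 − 251/9625·(0.975200))/(1+251/9625) = 4749/5000 ≈ 0.949800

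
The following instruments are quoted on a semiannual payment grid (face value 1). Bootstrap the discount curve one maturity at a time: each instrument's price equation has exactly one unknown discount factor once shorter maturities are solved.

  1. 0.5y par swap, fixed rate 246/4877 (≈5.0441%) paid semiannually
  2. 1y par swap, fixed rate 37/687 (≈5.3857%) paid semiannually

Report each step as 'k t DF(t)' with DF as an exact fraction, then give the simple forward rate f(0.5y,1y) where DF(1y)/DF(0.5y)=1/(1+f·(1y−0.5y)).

step 1 [0.5y] swap r/2=123/4877: DF=(1 − 123/4877·(0))/(1+123/4877) = 4877/5000 ≈ 0.975400
step 2 [1y] swap r/2=37/1374: DF=(1 − 37/1374·(0.975400))/(1+37/1374) = 4741/5000 ≈ 0.948200

1 1/2 4877/5000
2 1 4741/5000
f(0.5y,1y) = ((4877/5000)/(4741/5000) − 1)/(1/2) = 272/4741 ≈ 5.7372%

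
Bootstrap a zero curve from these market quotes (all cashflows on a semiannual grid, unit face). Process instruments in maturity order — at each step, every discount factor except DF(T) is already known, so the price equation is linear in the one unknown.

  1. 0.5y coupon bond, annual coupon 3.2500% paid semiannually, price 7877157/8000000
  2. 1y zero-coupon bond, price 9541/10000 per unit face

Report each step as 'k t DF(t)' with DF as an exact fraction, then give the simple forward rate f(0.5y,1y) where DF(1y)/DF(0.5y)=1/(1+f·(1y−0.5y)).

1 1/2 9689/10000
2 1 9541/10000
f(0.5y,1y) = ((9689/10000)/(9541/10000) − 1)/(1/2) = 296/9541 ≈ 3.1024%

step 1 [0.5y] bond c/2=13/800: DF=(7877157/8000000 − 13/800·(0))/(1+13/800) = 9689/10000 ≈ 0.968900
step 2 [1y] zero: DF = P = 9541/10000 ≈ 0.954100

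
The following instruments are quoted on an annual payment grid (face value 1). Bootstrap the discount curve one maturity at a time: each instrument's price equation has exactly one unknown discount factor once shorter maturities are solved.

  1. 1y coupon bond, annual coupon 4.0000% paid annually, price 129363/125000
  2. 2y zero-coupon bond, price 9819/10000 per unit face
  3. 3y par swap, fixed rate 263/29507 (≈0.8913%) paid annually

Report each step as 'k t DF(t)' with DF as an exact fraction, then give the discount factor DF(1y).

1 1 9951/10000
2 2 9819/10000
3 3 9737/10000
DF(1y) = 9951/10000 ≈ 0.995100

step 1 [1y] bond c/1=1/25: DF=(129363/125000 − 1/25·(0))/(1+1/25) = 9951/10000 ≈ 0.995100
step 2 [2y] zero: DF = P = 9819/10000 ≈ 0.981900
step 3 [3y] swap r/1=263/29507: DF=(1 − 263/29507·(0.995100+0.981900))/(1+263/29507) = 9737/10000 ≈ 0.973700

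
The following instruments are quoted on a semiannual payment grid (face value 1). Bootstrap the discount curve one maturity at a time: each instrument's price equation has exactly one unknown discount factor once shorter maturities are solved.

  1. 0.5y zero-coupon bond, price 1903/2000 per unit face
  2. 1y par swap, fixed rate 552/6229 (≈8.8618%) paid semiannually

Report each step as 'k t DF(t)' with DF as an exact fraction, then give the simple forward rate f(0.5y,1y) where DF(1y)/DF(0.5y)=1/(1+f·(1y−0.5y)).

step 1 [0.5y] zero: DF = P = 1903/2000 ≈ 0.951500
step 2 [1y] swap r/2=276/6229: DF=(1 − 276/6229·(0.951500))/(1+276/6229) = 2293/2500 ≈ 0.917200

1 1/2 1903/2000
2 1 2293/2500
f(0.5y,1y) = ((1903/2000)/(2293/2500) − 1)/(1/2) = 343/4586 ≈ 7.4793%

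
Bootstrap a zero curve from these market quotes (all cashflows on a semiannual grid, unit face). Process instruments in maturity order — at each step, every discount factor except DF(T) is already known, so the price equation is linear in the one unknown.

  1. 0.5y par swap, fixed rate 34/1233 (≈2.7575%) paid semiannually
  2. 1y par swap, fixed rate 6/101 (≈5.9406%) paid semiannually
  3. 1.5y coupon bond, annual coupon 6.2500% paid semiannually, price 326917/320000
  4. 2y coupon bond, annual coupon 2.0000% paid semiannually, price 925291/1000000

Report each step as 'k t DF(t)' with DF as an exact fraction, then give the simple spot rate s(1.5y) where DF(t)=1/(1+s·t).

1 1/2 1233/1250
2 1 9427/10000
3 3/2 4661/5000
4 2 4439/5000
s(1.5y) = (1/(4661/5000) − 1)/(3/2) = 226/4661 ≈ 4.8487%

step 1 [0.5y] swap r/2=17/1233: DF=(1 − 17/1233·(0))/(1+17/1233) = 1233/1250 ≈ 0.986400
step 2 [1y] swap r/2=3/101: DF=(1 − 3/101·(0.986400))/(1+3/101) = 9427/10000 ≈ 0.942700
step 3 [1.5y] bond c/2=1/32: DF=(326917/320000 − 1/32·(0.986400+0.942700))/(1+1/32) = 4661/5000 ≈ 0.932200
step 4 [2y] bond c/2=1/100: DF=(925291/1000000 − 1/100·(0.986400+0.942700+0.932200))/(1+1/100) = 4439/5000 ≈ 0.887800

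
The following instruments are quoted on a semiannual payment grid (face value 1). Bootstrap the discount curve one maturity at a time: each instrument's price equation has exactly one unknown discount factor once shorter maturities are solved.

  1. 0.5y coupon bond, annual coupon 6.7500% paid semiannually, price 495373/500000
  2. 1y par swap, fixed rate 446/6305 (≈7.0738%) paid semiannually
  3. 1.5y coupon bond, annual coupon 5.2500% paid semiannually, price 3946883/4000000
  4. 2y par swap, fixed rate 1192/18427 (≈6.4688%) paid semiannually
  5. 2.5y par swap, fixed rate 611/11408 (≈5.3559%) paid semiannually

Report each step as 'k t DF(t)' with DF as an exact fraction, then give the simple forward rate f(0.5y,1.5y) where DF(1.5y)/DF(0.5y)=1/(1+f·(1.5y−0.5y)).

1 1/2 599/625
2 1 9331/10000
3 3/2 9131/10000
4 2 1101/1250
5 5/2 4389/5000
f(0.5y,1.5y) = ((599/625)/(9131/10000) − 1)/(1) = 453/9131 ≈ 4.9611%

step 1 [0.5y] bond c/2=27/800: DF=(495373/500000 − 27/800·(0))/(1+27/800) = 599/625 ≈ 0.958400
step 2 [1y] swap r/2=223/6305: DF=(1 − 223/6305·(0.958400))/(1+223/6305) = 9331/10000 ≈ 0.933100
step 3 [1.5y] bond c/2=21/800: DF=(3946883/4000000 − 21/800·(0.958400+0.933100))/(1+21/800) = 9131/10000 ≈ 0.913100
step 4 [2y] swap r/2=596/18427: DF=(1 − 596/18427·(0.958400+0.933100+0.913100))/(1+596/18427) = 1101/1250 ≈ 0.880800
step 5 [2.5y] swap r/2=611/22816: DF=(1 − 611/22816·(0.958400+0.933100+0.913100+0.880800))/(1+611/22816) = 4389/5000 ≈ 0.877800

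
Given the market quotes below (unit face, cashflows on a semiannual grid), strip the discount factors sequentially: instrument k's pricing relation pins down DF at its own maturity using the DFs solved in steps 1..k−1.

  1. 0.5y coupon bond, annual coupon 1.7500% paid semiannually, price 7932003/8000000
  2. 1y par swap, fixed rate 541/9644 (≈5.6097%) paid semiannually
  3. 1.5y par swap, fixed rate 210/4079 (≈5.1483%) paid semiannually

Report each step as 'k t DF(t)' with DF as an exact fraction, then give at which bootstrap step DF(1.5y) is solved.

1 1/2 9829/10000
2 1 9459/10000
3 3/2 1853/2000
DF(1.5y) is solved at step 3

step 1 [0.5y] bond c/2=7/800: DF=(7932003/8000000 − 7/800·(0))/(1+7/800) = 9829/10000 ≈ 0.982900
step 2 [1y] swap r/2=541/19288: DF=(1 − 541/19288·(0.982900))/(1+541/19288) = 9459/10000 ≈ 0.945900
step 3 [1.5y] swap r/2=105/4079: DF=(1 − 105/4079·(0.982900+0.945900))/(1+105/4079) = 1853/2000 ≈ 0.926500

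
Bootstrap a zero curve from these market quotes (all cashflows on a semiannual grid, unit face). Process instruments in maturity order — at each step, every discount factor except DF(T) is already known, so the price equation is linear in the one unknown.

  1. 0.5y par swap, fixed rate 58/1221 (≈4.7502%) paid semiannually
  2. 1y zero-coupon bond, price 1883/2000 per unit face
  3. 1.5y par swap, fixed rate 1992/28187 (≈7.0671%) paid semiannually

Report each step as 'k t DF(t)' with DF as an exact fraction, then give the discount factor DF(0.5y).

1 1/2 1221/1250
2 1 1883/2000
3 3/2 2251/2500
DF(0.5y) = 1221/1250 ≈ 0.976800

step 1 [0.5y] swap r/2=29/1221: DF=(1 − 29/1221·(0))/(1+29/1221) = 1221/1250 ≈ 0.976800
step 2 [1y] zero: DF = P = 1883/2000 ≈ 0.941500
step 3 [1.5y] swap r/2=996/28187: DF=(1 − 996/28187·(0.976800+0.941500))/(1+996/28187) = 2251/2500 ≈ 0.900400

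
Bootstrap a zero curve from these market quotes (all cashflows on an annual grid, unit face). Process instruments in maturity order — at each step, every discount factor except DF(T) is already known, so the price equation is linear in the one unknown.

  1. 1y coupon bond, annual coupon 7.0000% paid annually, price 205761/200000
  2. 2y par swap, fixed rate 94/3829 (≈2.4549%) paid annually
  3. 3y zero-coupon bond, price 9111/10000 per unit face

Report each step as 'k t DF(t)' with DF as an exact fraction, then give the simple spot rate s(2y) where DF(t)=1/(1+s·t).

step 1 [1y] bond c/1=7/100: DF=(205761/200000 − 7/100·(0))/(1+7/100) = 1923/2000 ≈ 0.961500
step 2 [2y] swap r/1=94/3829: DF=(1 − 94/3829·(0.961500))/(1+94/3829) = 953/1000 ≈ 0.953000
step 3 [3y] zero: DF = P = 9111/10000 ≈ 0.911100

1 1 1923/2000
2 2 953/1000
3 3 9111/10000
s(2y) = (1/(953/1000) − 1)/(2) = 47/1906 ≈ 2.4659%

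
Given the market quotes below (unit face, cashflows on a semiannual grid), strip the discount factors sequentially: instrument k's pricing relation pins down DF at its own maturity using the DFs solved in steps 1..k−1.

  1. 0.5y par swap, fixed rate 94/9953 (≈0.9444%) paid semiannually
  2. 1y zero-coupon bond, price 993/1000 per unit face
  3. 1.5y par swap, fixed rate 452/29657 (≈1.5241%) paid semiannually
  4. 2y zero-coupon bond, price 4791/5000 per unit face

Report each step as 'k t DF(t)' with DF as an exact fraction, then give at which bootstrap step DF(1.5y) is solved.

1 1/2 9953/10000
2 1 993/1000
3 3/2 4887/5000
4 2 4791/5000
DF(1.5y) is solved at step 3

step 1 [0.5y] swap r/2=47/9953: DF=(1 − 47/9953·(0))/(1+47/9953) = 9953/10000 ≈ 0.995300
step 2 [1y] zero: DF = P = 993/1000 ≈ 0.993000
step 3 [1.5y] swap r/2=226/29657: DF=(1 − 226/29657·(0.995300+0.993000))/(1+226/29657) = 4887/5000 ≈ 0.977400
step 4 [2y] zero: DF = P = 4791/5000 ≈ 0.958200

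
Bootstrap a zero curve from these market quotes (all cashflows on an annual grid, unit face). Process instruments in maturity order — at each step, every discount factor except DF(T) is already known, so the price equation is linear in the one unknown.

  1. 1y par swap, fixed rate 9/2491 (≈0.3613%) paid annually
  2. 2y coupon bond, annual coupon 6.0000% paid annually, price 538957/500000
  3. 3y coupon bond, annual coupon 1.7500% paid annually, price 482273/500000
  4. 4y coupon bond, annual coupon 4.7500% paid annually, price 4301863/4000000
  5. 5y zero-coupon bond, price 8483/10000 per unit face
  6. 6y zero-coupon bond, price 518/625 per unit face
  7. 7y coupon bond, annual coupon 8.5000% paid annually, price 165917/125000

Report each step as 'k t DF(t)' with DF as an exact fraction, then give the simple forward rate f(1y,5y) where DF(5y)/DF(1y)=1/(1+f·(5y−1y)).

1 1 2491/2500
2 2 1921/2000
3 3 9143/10000
4 4 1793/2000
5 5 8483/10000
6 6 518/625
7 7 498/625
f(1y,5y) = ((2491/2500)/(8483/10000) − 1)/(4) = 1481/33932 ≈ 4.3646%

step 1 [1y] swap r/1=9/2491: DF=(1 − 9/2491·(0))/(1+9/2491) = 2491/2500 ≈ 0.996400
step 2 [2y] bond c/1=3/50: DF=(538957/500000 − 3/50·(0.996400))/(1+3/50) = 1921/2000 ≈ 0.960500
step 3 [3y] bond c/1=7/400: DF=(482273/500000 − 7/400·(0.996400+0.960500))/(1+7/400) = 9143/10000 ≈ 0.914300
step 4 [4y] bond c/1=19/400: DF=(4301863/4000000 − 19/400·(0.996400+0.960500+0.914300))/(1+19/400) = 1793/2000 ≈ 0.896500
step 5 [5y] zero: DF = P = 8483/10000 ≈ 0.848300
step 6 [6y] zero: DF = P = 518/625 ≈ 0.828800
step 7 [7y] bond c/1=17/200: DF=(165917/125000 − 17/200·(0.996400+0.960500+0.914300+0.896500+0.848300+0.828800))/(1+17/200) = 498/625 ≈ 0.796800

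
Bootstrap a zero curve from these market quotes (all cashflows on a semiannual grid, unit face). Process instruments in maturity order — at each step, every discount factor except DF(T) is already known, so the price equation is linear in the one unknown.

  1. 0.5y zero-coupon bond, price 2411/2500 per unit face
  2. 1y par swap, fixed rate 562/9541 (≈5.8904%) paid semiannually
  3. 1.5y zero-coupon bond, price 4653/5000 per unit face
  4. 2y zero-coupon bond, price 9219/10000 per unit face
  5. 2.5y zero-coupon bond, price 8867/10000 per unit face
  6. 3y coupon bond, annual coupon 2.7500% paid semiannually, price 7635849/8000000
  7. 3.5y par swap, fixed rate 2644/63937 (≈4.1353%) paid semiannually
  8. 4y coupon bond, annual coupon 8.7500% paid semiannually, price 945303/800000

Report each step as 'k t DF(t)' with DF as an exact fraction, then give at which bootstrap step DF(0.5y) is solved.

step 1 [0.5y] zero: DF = P = 2411/2500 ≈ 0.964400
step 2 [1y] swap r/2=281/9541: DF=(1 − 281/9541·(0.964400))/(1+281/9541) = 4719/5000 ≈ 0.943800
step 3 [1.5y] zero: DF = P = 4653/5000 ≈ 0.930600
step 4 [2y] zero: DF = P = 9219/10000 ≈ 0.921900
step 5 [2.5y] zero: DF = P = 8867/10000 ≈ 0.886700
step 6 [3y] bond c/2=11/800: DF=(7635849/8000000 − 11/800·(0.964400+0.943800+0.930600+0.921900+0.886700))/(1+11/800) = 1757/2000 ≈ 0.878500
step 7 [3.5y] swap r/2=1322/63937: DF=(1 − 1322/63937·(0.964400+0.943800+0.930600+0.921900+0.886700+0.878500))/(1+1322/63937) = 4339/5000 ≈ 0.867800
step 8 [4y] bond c/2=7/160: DF=(945303/800000 − 7/160·(0.964400+0.943800+0.930600+0.921900+0.886700+0.878500+0.867800))/(1+7/160) = 8641/10000 ≈ 0.864100

1 1/2 2411/2500
2 1 4719/5000
3 3/2 4653/5000
4 2 9219/10000
5 5/2 8867/10000
6 3 1757/2000
7 7/2 4339/5000
8 4 8641/10000
DF(0.5y) is solved at step 1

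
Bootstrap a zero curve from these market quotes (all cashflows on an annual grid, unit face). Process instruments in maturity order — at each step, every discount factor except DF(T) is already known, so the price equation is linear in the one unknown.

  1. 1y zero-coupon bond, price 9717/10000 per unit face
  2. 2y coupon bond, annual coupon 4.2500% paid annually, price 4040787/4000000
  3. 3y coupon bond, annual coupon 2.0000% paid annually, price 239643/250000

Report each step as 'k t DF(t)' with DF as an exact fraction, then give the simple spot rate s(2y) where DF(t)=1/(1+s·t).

1 1 9717/10000
2 2 4647/5000
3 3 361/400
s(2y) = (1/(4647/5000) − 1)/(2) = 353/9294 ≈ 3.7981%

step 1 [1y] zero: DF = P = 9717/10000 ≈ 0.971700
step 2 [2y] bond c/1=17/400: DF=(4040787/4000000 − 17/400·(0.971700))/(1+17/400) = 4647/5000 ≈ 0.929400
step 3 [3y] bond c/1=1/50: DF=(239643/250000 − 1/50·(0.971700+0.929400))/(1+1/50) = 361/400 ≈ 0.902500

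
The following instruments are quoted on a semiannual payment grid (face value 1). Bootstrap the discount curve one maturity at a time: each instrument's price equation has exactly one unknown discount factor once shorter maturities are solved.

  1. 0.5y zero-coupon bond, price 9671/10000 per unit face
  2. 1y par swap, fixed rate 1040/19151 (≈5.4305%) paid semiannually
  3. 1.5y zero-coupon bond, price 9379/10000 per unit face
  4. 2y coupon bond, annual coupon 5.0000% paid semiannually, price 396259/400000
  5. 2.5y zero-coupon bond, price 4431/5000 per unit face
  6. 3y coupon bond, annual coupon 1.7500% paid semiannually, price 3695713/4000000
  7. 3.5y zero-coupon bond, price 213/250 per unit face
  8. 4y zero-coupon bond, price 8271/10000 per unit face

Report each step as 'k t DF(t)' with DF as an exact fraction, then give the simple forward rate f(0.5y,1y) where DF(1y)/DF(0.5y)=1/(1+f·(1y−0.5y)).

1 1/2 9671/10000
2 1 237/250
3 3/2 9379/10000
4 2 8969/10000
5 5/2 4431/5000
6 3 8757/10000
7 7/2 213/250
8 4 8271/10000
f(0.5y,1y) = ((9671/10000)/(237/250) − 1)/(1/2) = 191/4740 ≈ 4.0295%

step 1 [0.5y] zero: DF = P = 9671/10000 ≈ 0.967100
step 2 [1y] swap r/2=520/19151: DF=(1 − 520/19151·(0.967100))/(1+520/19151) = 237/250 ≈ 0.948000
step 3 [1.5y] zero: DF = P = 9379/10000 ≈ 0.937900
step 4 [2y] bond c/2=1/40: DF=(396259/400000 − 1/40·(0.967100+0.948000+0.937900))/(1+1/40) = 8969/10000 ≈ 0.896900
step 5 [2.5y] zero: DF = P = 4431/5000 ≈ 0.886200
step 6 [3y] bond c/2=7/800: DF=(3695713/4000000 − 7/800·(0.967100+0.948000+0.937900+0.896900+0.886200))/(1+7/800) = 8757/10000 ≈ 0.875700
step 7 [3.5y] zero: DF = P = 213/250 ≈ 0.852000
step 8 [4y] zero: DF = P = 8271/10000 ≈ 0.827100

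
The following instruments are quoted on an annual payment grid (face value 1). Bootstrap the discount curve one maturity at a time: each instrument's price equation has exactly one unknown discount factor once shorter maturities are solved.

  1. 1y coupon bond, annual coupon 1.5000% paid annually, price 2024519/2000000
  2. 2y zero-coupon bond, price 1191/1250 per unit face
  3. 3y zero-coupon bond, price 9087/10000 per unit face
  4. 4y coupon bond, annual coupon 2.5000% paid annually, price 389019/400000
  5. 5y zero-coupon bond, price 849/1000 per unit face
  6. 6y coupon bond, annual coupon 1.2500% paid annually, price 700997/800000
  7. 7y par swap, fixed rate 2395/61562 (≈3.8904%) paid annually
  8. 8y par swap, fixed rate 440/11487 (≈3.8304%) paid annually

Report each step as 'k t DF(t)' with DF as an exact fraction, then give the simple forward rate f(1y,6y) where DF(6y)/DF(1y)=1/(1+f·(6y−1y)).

step 1 [1y] bond c/1=3/200: DF=(2024519/2000000 − 3/200·(0))/(1+3/200) = 9973/10000 ≈ 0.997300
step 2 [2y] zero: DF = P = 1191/1250 ≈ 0.952800
step 3 [3y] zero: DF = P = 9087/10000 ≈ 0.908700
step 4 [4y] bond c/1=1/40: DF=(389019/400000 − 1/40·(0.997300+0.952800+0.908700))/(1+1/40) = 8791/10000 ≈ 0.879100
step 5 [5y] zero: DF = P = 849/1000 ≈ 0.849000
step 6 [6y] bond c/1=1/80: DF=(700997/800000 − 1/80·(0.997300+0.952800+0.908700+0.879100+0.849000))/(1+1/80) = 1011/1250 ≈ 0.808800
step 7 [7y] swap r/1=2395/61562: DF=(1 − 2395/61562·(0.997300+0.952800+0.908700+0.879100+0.849000+0.808800))/(1+2395/61562) = 1521/2000 ≈ 0.760500
step 8 [8y] swap r/1=440/11487: DF=(1 − 440/11487·(0.997300+0.952800+0.908700+0.879100+0.849000+0.808800+0.760500))/(1+440/11487) = 92/125 ≈ 0.736000

1 1 9973/10000
2 2 1191/1250
3 3 9087/10000
4 4 8791/10000
5 5 849/1000
6 6 1011/1250
7 7 1521/2000
8 8 92/125
f(1y,6y) = ((9973/10000)/(1011/1250) − 1)/(5) = 377/8088 ≈ 4.6612%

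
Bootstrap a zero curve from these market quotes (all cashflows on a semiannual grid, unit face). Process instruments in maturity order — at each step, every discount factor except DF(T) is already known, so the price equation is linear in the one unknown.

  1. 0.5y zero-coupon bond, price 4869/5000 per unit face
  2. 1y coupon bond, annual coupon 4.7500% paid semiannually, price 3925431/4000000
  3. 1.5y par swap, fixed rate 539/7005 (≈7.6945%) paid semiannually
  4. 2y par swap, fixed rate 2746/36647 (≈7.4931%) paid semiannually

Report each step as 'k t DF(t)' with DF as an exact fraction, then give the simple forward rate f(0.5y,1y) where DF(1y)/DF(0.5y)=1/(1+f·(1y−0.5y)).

1 1/2 4869/5000
2 1 117/125
3 3/2 4461/5000
4 2 8627/10000
f(0.5y,1y) = ((4869/5000)/(117/125) − 1)/(1/2) = 21/260 ≈ 8.0769%

step 1 [0.5y] zero: DF = P = 4869/5000 ≈ 0.973800
step 2 [1y] bond c/2=19/800: DF=(3925431/4000000 − 19/800·(0.973800))/(1+19/800) = 117/125 ≈ 0.936000
step 3 [1.5y] swap r/2=539/14010: DF=(1 − 539/14010·(0.973800+0.936000))/(1+539/14010) = 4461/5000 ≈ 0.892200
step 4 [2y] swap r/2=1373/36647: DF=(1 − 1373/36647·(0.973800+0.936000+0.892200))/(1+1373/36647) = 8627/10000 ≈ 0.862700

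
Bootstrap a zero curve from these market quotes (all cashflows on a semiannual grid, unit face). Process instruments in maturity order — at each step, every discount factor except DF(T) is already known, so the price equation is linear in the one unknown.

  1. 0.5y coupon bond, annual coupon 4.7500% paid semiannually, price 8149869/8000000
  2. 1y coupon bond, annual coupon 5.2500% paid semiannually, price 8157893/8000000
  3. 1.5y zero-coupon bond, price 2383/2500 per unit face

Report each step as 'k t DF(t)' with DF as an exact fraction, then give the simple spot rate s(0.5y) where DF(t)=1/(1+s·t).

step 1 [0.5y] bond c/2=19/800: DF=(8149869/8000000 − 19/800·(0))/(1+19/800) = 9951/10000 ≈ 0.995100
step 2 [1y] bond c/2=21/800: DF=(8157893/8000000 − 21/800·(0.995100))/(1+21/800) = 4841/5000 ≈ 0.968200
step 3 [1.5y] zero: DF = P = 2383/2500 ≈ 0.953200

1 1/2 9951/10000
2 1 4841/5000
3 3/2 2383/2500
s(0.5y) = (1/(9951/10000) − 1)/(1/2) = 98/9951 ≈ 0.9848%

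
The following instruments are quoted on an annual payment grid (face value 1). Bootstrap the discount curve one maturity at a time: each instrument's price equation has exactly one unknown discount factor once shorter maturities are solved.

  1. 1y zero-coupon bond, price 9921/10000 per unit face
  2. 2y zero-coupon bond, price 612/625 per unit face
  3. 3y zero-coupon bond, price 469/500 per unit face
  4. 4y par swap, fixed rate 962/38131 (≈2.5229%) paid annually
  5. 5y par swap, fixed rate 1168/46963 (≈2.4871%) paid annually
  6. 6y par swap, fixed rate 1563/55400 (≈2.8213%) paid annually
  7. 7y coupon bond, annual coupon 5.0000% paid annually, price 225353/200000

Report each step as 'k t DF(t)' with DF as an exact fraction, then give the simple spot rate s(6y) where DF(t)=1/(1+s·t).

1 1 9921/10000
2 2 612/625
3 3 469/500
4 4 4519/5000
5 5 552/625
6 6 8437/10000
7 7 8093/10000
s(6y) = (1/(8437/10000) − 1)/(6) = 521/16874 ≈ 3.0876%

step 1 [1y] zero: DF = P = 9921/10000 ≈ 0.992100
step 2 [2y] zero: DF = P = 612/625 ≈ 0.979200
step 3 [3y] zero: DF = P = 469/500 ≈ 0.938000
step 4 [4y] swap r/1=962/38131: DF=(1 − 962/38131·(0.992100+0.979200+0.938000))/(1+962/38131) = 4519/5000 ≈ 0.903800
step 5 [5y] swap r/1=1168/46963: DF=(1 − 1168/46963·(0.992100+0.979200+0.938000+0.903800))/(1+1168/46963) = 552/625 ≈ 0.883200
step 6 [6y] swap r/1=1563/55400: DF=(1 − 1563/55400·(0.992100+0.979200+0.938000+0.903800+0.883200))/(1+1563/55400) = 8437/10000 ≈ 0.843700
step 7 [7y] bond c/1=1/20: DF=(225353/200000 − 1/20·(0.992100+0.979200+0.938000+0.903800+0.883200+0.843700))/(1+1/20) = 8093/10000 ≈ 0.809300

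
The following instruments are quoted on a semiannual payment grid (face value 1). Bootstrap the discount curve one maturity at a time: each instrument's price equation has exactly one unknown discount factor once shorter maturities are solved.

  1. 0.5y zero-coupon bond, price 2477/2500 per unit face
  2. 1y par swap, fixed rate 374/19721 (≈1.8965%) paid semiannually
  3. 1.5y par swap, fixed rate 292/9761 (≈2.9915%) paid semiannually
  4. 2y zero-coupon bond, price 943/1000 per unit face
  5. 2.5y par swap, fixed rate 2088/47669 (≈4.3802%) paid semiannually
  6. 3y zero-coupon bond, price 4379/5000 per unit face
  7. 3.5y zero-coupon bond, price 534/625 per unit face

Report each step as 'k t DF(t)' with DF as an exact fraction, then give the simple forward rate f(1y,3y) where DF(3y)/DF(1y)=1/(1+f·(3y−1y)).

step 1 [0.5y] zero: DF = P = 2477/2500 ≈ 0.990800
step 2 [1y] swap r/2=187/19721: DF=(1 − 187/19721·(0.990800))/(1+187/19721) = 9813/10000 ≈ 0.981300
step 3 [1.5y] swap r/2=146/9761: DF=(1 − 146/9761·(0.990800+0.981300))/(1+146/9761) = 4781/5000 ≈ 0.956200
step 4 [2y] zero: DF = P = 943/1000 ≈ 0.943000
step 5 [2.5y] swap r/2=1044/47669: DF=(1 − 1044/47669·(0.990800+0.981300+0.956200+0.943000))/(1+1044/47669) = 2239/2500 ≈ 0.895600
step 6 [3y] zero: DF = P = 4379/5000 ≈ 0.875800
step 7 [3.5y] zero: DF = P = 534/625 ≈ 0.854400

1 1/2 2477/2500
2 1 9813/10000
3 3/2 4781/5000
4 2 943/1000
5 5/2 2239/2500
6 3 4379/5000
7 7/2 534/625
f(1y,3y) = ((9813/10000)/(4379/5000) − 1)/(2) = 1055/17516 ≈ 6.0231%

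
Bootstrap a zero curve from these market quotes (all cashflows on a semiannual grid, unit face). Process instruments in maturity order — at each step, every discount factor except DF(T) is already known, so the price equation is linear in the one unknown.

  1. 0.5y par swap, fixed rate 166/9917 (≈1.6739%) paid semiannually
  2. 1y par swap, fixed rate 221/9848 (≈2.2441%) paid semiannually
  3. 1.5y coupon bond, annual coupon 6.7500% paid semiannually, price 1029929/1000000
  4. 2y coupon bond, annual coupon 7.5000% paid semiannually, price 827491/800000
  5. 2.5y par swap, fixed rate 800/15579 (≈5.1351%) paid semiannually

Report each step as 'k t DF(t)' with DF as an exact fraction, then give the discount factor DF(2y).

1 1/2 9917/10000
2 1 9779/10000
3 3/2 233/250
4 2 8921/10000
5 5/2 22/25
DF(2y) = 8921/10000 ≈ 0.892100

step 1 [0.5y] swap r/2=83/9917: DF=(1 − 83/9917·(0))/(1+83/9917) = 9917/10000 ≈ 0.991700
step 2 [1y] swap r/2=221/19696: DF=(1 − 221/19696·(0.991700))/(1+221/19696) = 9779/10000 ≈ 0.977900
step 3 [1.5y] bond c/2=27/800: DF=(1029929/1000000 − 27/800·(0.991700+0.977900))/(1+27/800) = 233/250 ≈ 0.932000
step 4 [2y] bond c/2=3/80: DF=(827491/800000 − 3/80·(0.991700+0.977900+0.932000))/(1+3/80) = 8921/10000 ≈ 0.892100
step 5 [2.5y] swap r/2=400/15579: DF=(1 − 400/15579·(0.991700+0.977900+0.932000+0.892100))/(1+400/15579) = 22/25 ≈ 0.880000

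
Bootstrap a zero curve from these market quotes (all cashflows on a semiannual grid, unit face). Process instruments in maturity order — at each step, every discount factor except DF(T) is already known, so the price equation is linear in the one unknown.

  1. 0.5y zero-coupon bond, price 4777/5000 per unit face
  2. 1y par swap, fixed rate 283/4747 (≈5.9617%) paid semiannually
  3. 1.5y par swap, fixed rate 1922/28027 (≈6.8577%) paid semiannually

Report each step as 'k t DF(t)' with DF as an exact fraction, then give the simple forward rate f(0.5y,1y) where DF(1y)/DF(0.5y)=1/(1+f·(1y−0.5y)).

1 1/2 4777/5000
2 1 4717/5000
3 3/2 9039/10000
f(0.5y,1y) = ((4777/5000)/(4717/5000) − 1)/(1/2) = 120/4717 ≈ 2.5440%

step 1 [0.5y] zero: DF = P = 4777/5000 ≈ 0.955400
step 2 [1y] swap r/2=283/9494: DF=(1 − 283/9494·(0.955400))/(1+283/9494) = 4717/5000 ≈ 0.943400
step 3 [1.5y] swap r/2=961/28027: DF=(1 − 961/28027·(0.955400+0.943400))/(1+961/28027) = 9039/10000 ≈ 0.903900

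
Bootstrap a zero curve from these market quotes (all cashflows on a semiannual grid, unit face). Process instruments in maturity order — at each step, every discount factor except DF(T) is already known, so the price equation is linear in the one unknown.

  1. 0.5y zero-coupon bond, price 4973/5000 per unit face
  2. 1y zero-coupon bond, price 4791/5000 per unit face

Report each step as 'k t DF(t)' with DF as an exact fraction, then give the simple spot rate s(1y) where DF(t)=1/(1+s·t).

1 1/2 4973/5000
2 1 4791/5000
s(1y) = (1/(4791/5000) − 1)/(1) = 209/4791 ≈ 4.3623%

step 1 [0.5y] zero: DF = P = 4973/5000 ≈ 0.994600
step 2 [1y] zero: DF = P = 4791/5000 ≈ 0.958200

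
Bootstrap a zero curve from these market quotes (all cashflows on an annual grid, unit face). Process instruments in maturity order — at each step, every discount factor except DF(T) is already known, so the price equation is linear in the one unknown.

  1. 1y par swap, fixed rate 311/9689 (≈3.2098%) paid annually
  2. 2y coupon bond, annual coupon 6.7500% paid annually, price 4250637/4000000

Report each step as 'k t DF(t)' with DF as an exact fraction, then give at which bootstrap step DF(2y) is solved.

step 1 [1y] swap r/1=311/9689: DF=(1 − 311/9689·(0))/(1+311/9689) = 9689/10000 ≈ 0.968900
step 2 [2y] bond c/1=27/400: DF=(4250637/4000000 − 27/400·(0.968900))/(1+27/400) = 4671/5000 ≈ 0.934200

1 1 9689/10000
2 2 4671/5000
DF(2y) is solved at step 2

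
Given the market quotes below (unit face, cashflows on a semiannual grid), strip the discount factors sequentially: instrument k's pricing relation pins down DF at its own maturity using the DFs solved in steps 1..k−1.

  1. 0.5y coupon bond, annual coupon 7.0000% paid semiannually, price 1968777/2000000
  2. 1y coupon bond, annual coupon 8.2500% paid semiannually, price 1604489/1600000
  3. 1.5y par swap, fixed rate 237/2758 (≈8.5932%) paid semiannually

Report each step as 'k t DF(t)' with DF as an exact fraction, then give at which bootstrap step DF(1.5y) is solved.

1 1/2 9511/10000
2 1 4627/5000
3 3/2 1763/2000
DF(1.5y) is solved at step 3

step 1 [0.5y] bond c/2=7/200: DF=(1968777/2000000 − 7/200·(0))/(1+7/200) = 9511/10000 ≈ 0.951100
step 2 [1y] bond c/2=33/800: DF=(1604489/1600000 − 33/800·(0.951100))/(1+33/800) = 4627/5000 ≈ 0.925400
step 3 [1.5y] swap r/2=237/5516: DF=(1 − 237/5516·(0.951100+0.925400))/(1+237/5516) = 1763/2000 ≈ 0.881500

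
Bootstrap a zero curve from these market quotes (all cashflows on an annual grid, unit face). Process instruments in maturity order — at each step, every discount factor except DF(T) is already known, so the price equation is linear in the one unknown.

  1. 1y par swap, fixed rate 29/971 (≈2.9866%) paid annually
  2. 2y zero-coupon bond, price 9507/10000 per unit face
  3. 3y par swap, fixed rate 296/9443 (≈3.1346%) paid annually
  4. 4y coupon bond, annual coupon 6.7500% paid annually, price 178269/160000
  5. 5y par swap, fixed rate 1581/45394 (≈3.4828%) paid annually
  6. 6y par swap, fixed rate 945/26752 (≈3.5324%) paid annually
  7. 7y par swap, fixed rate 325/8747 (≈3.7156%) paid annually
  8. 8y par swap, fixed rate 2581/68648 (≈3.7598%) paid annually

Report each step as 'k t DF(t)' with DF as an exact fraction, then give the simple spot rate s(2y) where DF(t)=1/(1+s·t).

step 1 [1y] swap r/1=29/971: DF=(1 − 29/971·(0))/(1+29/971) = 971/1000 ≈ 0.971000
step 2 [2y] zero: DF = P = 9507/10000 ≈ 0.950700
step 3 [3y] swap r/1=296/9443: DF=(1 − 296/9443·(0.971000+0.950700))/(1+296/9443) = 1139/1250 ≈ 0.911200
step 4 [4y] bond c/1=27/400: DF=(178269/160000 − 27/400·(0.971000+0.950700+0.911200))/(1+27/400) = 4323/5000 ≈ 0.864600
step 5 [5y] swap r/1=1581/45394: DF=(1 − 1581/45394·(0.971000+0.950700+0.911200+0.864600))/(1+1581/45394) = 8419/10000 ≈ 0.841900
step 6 [6y] swap r/1=945/26752: DF=(1 − 945/26752·(0.971000+0.950700+0.911200+0.864600+0.841900))/(1+945/26752) = 811/1000 ≈ 0.811000
step 7 [7y] swap r/1=325/8747: DF=(1 − 325/8747·(0.971000+0.950700+0.911200+0.864600+0.841900+0.811000))/(1+325/8747) = 309/400 ≈ 0.772500
step 8 [8y] swap r/1=2581/68648: DF=(1 − 2581/68648·(0.971000+0.950700+0.911200+0.864600+0.841900+0.811000+0.772500))/(1+2581/68648) = 7419/10000 ≈ 0.741900

1 1 971/1000
2 2 9507/10000
3 3 1139/1250
4 4 4323/5000
5 5 8419/10000
6 6 811/1000
7 7 309/400
8 8 7419/10000
s(2y) = (1/(9507/10000) − 1)/(2) = 493/19014 ≈ 2.5928%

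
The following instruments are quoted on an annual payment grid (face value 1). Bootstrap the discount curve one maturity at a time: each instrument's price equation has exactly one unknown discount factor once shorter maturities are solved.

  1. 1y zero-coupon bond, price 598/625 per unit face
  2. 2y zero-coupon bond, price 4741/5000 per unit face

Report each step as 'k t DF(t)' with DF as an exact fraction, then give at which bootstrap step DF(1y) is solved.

1 1 598/625
2 2 4741/5000
DF(1y) is solved at step 1

step 1 [1y] zero: DF = P = 598/625 ≈ 0.956800
step 2 [2y] zero: DF = P = 4741/5000 ≈ 0.948200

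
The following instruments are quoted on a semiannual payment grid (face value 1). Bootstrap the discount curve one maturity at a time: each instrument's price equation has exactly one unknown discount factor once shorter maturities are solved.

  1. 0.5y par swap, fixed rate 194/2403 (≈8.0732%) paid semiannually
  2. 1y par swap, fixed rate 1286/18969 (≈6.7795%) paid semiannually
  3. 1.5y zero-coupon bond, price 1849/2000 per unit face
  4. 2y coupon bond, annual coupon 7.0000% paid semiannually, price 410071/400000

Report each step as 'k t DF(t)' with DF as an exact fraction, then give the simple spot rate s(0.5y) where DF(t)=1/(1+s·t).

step 1 [0.5y] swap r/2=97/2403: DF=(1 − 97/2403·(0))/(1+97/2403) = 2403/2500 ≈ 0.961200
step 2 [1y] swap r/2=643/18969: DF=(1 − 643/18969·(0.961200))/(1+643/18969) = 9357/10000 ≈ 0.935700
step 3 [1.5y] zero: DF = P = 1849/2000 ≈ 0.924500
step 4 [2y] bond c/2=7/200: DF=(410071/400000 − 7/200·(0.961200+0.935700+0.924500))/(1+7/200) = 8951/10000 ≈ 0.895100

1 1/2 2403/2500
2 1 9357/10000
3 3/2 1849/2000
4 2 8951/10000
s(0.5y) = (1/(2403/2500) − 1)/(1/2) = 194/2403 ≈ 8.0732%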